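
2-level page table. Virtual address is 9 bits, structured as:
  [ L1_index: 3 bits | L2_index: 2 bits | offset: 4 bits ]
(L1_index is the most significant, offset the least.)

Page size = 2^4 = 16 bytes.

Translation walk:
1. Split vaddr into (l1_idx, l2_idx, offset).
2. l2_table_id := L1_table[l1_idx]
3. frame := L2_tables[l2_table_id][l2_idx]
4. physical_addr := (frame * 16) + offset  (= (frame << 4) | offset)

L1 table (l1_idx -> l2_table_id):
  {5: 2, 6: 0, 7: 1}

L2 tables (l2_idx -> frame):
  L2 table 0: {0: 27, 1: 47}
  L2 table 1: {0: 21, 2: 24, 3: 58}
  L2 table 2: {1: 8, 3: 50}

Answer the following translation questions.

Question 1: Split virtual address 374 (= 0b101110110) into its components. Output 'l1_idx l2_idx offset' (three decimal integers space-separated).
vaddr = 374 = 0b101110110
  top 3 bits -> l1_idx = 5
  next 2 bits -> l2_idx = 3
  bottom 4 bits -> offset = 6

Answer: 5 3 6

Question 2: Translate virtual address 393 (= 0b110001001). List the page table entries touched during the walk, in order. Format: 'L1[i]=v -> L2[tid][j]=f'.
Answer: L1[6]=0 -> L2[0][0]=27

Derivation:
vaddr = 393 = 0b110001001
Split: l1_idx=6, l2_idx=0, offset=9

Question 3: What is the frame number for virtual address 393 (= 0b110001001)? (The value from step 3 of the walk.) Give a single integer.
Answer: 27

Derivation:
vaddr = 393: l1_idx=6, l2_idx=0
L1[6] = 0; L2[0][0] = 27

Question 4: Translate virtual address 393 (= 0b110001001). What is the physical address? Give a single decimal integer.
Answer: 441

Derivation:
vaddr = 393 = 0b110001001
Split: l1_idx=6, l2_idx=0, offset=9
L1[6] = 0
L2[0][0] = 27
paddr = 27 * 16 + 9 = 441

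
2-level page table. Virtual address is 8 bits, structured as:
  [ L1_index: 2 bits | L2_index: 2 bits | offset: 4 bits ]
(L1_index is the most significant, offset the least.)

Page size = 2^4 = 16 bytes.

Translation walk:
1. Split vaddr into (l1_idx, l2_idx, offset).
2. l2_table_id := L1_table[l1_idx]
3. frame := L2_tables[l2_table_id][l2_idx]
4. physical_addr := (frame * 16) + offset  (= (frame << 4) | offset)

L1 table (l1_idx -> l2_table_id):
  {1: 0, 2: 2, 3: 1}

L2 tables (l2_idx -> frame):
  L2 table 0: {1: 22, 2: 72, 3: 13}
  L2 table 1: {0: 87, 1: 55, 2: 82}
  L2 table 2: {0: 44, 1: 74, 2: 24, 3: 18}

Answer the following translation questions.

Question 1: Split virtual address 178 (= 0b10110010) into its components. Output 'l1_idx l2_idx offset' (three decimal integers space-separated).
vaddr = 178 = 0b10110010
  top 2 bits -> l1_idx = 2
  next 2 bits -> l2_idx = 3
  bottom 4 bits -> offset = 2

Answer: 2 3 2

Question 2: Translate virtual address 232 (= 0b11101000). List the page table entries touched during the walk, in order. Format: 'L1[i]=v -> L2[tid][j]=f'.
vaddr = 232 = 0b11101000
Split: l1_idx=3, l2_idx=2, offset=8

Answer: L1[3]=1 -> L2[1][2]=82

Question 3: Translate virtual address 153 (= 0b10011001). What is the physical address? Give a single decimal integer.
vaddr = 153 = 0b10011001
Split: l1_idx=2, l2_idx=1, offset=9
L1[2] = 2
L2[2][1] = 74
paddr = 74 * 16 + 9 = 1193

Answer: 1193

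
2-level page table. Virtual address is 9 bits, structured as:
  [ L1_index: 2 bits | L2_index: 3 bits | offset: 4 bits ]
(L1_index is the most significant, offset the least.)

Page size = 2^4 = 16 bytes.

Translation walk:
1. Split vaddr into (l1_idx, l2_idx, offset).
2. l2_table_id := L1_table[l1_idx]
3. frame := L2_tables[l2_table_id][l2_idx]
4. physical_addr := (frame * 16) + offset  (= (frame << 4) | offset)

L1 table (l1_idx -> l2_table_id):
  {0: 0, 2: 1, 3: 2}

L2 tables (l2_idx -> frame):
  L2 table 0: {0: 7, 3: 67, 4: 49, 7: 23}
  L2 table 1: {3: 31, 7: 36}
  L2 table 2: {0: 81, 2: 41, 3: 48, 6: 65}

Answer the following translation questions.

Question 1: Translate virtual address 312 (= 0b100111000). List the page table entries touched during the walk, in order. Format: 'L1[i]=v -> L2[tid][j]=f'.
vaddr = 312 = 0b100111000
Split: l1_idx=2, l2_idx=3, offset=8

Answer: L1[2]=1 -> L2[1][3]=31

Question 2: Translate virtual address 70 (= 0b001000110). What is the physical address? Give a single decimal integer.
Answer: 790

Derivation:
vaddr = 70 = 0b001000110
Split: l1_idx=0, l2_idx=4, offset=6
L1[0] = 0
L2[0][4] = 49
paddr = 49 * 16 + 6 = 790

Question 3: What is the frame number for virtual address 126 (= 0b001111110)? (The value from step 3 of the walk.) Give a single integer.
Answer: 23

Derivation:
vaddr = 126: l1_idx=0, l2_idx=7
L1[0] = 0; L2[0][7] = 23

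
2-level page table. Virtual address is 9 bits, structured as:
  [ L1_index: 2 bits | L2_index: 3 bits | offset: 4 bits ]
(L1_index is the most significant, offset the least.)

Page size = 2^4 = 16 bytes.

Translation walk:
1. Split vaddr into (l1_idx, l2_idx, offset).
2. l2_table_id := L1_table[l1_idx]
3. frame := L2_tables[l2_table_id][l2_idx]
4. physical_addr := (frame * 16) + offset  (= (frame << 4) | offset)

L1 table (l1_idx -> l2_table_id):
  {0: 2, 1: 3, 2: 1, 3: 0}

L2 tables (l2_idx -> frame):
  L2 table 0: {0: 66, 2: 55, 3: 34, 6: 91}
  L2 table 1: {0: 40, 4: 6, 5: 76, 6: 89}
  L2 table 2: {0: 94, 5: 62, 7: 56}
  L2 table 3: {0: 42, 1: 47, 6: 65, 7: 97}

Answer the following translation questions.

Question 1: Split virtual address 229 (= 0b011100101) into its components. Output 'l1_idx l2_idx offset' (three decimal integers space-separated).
Answer: 1 6 5

Derivation:
vaddr = 229 = 0b011100101
  top 2 bits -> l1_idx = 1
  next 3 bits -> l2_idx = 6
  bottom 4 bits -> offset = 5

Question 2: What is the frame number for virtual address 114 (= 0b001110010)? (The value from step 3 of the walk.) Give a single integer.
vaddr = 114: l1_idx=0, l2_idx=7
L1[0] = 2; L2[2][7] = 56

Answer: 56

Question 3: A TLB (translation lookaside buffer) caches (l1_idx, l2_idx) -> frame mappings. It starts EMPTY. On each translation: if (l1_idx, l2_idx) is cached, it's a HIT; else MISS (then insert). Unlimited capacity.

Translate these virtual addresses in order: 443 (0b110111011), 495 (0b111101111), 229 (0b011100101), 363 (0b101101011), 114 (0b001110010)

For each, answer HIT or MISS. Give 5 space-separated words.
Answer: MISS MISS MISS MISS MISS

Derivation:
vaddr=443: (3,3) not in TLB -> MISS, insert
vaddr=495: (3,6) not in TLB -> MISS, insert
vaddr=229: (1,6) not in TLB -> MISS, insert
vaddr=363: (2,6) not in TLB -> MISS, insert
vaddr=114: (0,7) not in TLB -> MISS, insert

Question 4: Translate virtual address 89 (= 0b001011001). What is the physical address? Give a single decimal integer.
vaddr = 89 = 0b001011001
Split: l1_idx=0, l2_idx=5, offset=9
L1[0] = 2
L2[2][5] = 62
paddr = 62 * 16 + 9 = 1001

Answer: 1001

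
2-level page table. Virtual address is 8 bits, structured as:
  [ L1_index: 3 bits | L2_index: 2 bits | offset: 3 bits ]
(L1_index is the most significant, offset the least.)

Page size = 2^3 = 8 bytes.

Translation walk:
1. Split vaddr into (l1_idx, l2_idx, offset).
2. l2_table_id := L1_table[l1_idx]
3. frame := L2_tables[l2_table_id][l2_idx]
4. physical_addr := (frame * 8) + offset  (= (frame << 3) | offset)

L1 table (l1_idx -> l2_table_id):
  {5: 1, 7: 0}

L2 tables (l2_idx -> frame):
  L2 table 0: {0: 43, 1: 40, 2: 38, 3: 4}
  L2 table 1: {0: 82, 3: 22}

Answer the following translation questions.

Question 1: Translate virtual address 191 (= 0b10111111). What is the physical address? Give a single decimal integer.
vaddr = 191 = 0b10111111
Split: l1_idx=5, l2_idx=3, offset=7
L1[5] = 1
L2[1][3] = 22
paddr = 22 * 8 + 7 = 183

Answer: 183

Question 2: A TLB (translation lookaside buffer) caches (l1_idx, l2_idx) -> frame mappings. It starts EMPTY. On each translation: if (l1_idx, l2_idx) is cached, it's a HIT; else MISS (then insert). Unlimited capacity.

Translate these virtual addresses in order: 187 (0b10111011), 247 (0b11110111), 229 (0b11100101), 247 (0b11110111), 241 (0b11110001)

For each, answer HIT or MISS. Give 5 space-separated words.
Answer: MISS MISS MISS HIT HIT

Derivation:
vaddr=187: (5,3) not in TLB -> MISS, insert
vaddr=247: (7,2) not in TLB -> MISS, insert
vaddr=229: (7,0) not in TLB -> MISS, insert
vaddr=247: (7,2) in TLB -> HIT
vaddr=241: (7,2) in TLB -> HIT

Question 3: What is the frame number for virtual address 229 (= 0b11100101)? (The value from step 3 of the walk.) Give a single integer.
vaddr = 229: l1_idx=7, l2_idx=0
L1[7] = 0; L2[0][0] = 43

Answer: 43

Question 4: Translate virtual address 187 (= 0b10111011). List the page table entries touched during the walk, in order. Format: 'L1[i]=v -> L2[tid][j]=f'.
vaddr = 187 = 0b10111011
Split: l1_idx=5, l2_idx=3, offset=3

Answer: L1[5]=1 -> L2[1][3]=22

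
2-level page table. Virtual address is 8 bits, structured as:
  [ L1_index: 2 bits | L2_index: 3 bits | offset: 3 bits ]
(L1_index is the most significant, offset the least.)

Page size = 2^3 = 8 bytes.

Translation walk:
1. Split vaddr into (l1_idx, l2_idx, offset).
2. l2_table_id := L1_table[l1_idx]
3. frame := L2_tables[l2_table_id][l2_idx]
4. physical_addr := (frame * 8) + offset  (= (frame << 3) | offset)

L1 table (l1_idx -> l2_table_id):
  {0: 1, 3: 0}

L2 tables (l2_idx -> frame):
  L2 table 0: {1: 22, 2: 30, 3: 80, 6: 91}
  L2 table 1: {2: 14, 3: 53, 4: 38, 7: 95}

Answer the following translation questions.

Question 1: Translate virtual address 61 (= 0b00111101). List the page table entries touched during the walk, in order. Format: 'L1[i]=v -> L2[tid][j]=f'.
Answer: L1[0]=1 -> L2[1][7]=95

Derivation:
vaddr = 61 = 0b00111101
Split: l1_idx=0, l2_idx=7, offset=5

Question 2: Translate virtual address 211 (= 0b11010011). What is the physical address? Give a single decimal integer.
Answer: 243

Derivation:
vaddr = 211 = 0b11010011
Split: l1_idx=3, l2_idx=2, offset=3
L1[3] = 0
L2[0][2] = 30
paddr = 30 * 8 + 3 = 243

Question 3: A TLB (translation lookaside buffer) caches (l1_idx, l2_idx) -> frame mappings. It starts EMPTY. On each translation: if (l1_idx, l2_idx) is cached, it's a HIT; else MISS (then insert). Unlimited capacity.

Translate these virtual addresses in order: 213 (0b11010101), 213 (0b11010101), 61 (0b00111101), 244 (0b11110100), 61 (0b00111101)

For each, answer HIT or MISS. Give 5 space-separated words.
Answer: MISS HIT MISS MISS HIT

Derivation:
vaddr=213: (3,2) not in TLB -> MISS, insert
vaddr=213: (3,2) in TLB -> HIT
vaddr=61: (0,7) not in TLB -> MISS, insert
vaddr=244: (3,6) not in TLB -> MISS, insert
vaddr=61: (0,7) in TLB -> HIT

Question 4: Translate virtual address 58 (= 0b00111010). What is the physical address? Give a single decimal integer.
vaddr = 58 = 0b00111010
Split: l1_idx=0, l2_idx=7, offset=2
L1[0] = 1
L2[1][7] = 95
paddr = 95 * 8 + 2 = 762

Answer: 762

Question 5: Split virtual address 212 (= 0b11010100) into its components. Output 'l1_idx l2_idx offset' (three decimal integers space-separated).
Answer: 3 2 4

Derivation:
vaddr = 212 = 0b11010100
  top 2 bits -> l1_idx = 3
  next 3 bits -> l2_idx = 2
  bottom 3 bits -> offset = 4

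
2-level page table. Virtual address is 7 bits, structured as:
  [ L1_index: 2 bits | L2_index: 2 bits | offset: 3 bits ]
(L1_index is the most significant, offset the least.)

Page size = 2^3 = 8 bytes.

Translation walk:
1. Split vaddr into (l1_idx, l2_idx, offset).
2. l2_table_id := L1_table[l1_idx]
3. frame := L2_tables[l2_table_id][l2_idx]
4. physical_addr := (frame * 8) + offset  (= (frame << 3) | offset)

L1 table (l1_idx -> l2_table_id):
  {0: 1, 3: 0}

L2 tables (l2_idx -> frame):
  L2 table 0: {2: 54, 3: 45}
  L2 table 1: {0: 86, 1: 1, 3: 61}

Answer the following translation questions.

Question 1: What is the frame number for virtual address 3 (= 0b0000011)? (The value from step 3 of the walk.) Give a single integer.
vaddr = 3: l1_idx=0, l2_idx=0
L1[0] = 1; L2[1][0] = 86

Answer: 86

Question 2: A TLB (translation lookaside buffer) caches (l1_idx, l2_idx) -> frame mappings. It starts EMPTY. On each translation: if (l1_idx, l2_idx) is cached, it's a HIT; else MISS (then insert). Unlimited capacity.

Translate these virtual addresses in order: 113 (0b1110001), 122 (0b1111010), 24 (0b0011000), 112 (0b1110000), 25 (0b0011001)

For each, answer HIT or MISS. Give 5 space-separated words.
vaddr=113: (3,2) not in TLB -> MISS, insert
vaddr=122: (3,3) not in TLB -> MISS, insert
vaddr=24: (0,3) not in TLB -> MISS, insert
vaddr=112: (3,2) in TLB -> HIT
vaddr=25: (0,3) in TLB -> HIT

Answer: MISS MISS MISS HIT HIT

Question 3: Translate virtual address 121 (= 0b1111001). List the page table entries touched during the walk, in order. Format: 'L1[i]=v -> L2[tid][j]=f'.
vaddr = 121 = 0b1111001
Split: l1_idx=3, l2_idx=3, offset=1

Answer: L1[3]=0 -> L2[0][3]=45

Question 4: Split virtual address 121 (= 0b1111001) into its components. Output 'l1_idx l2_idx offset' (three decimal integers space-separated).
Answer: 3 3 1

Derivation:
vaddr = 121 = 0b1111001
  top 2 bits -> l1_idx = 3
  next 2 bits -> l2_idx = 3
  bottom 3 bits -> offset = 1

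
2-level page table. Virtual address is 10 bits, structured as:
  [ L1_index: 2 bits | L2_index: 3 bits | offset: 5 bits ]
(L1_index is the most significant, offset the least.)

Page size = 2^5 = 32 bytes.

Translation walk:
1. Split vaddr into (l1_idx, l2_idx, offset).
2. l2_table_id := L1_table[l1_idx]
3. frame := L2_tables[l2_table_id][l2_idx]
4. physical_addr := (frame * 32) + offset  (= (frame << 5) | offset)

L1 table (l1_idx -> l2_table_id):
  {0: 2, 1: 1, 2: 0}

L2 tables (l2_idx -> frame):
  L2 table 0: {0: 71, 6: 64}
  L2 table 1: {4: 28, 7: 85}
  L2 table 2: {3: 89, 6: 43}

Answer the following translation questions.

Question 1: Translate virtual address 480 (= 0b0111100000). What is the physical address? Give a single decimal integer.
Answer: 2720

Derivation:
vaddr = 480 = 0b0111100000
Split: l1_idx=1, l2_idx=7, offset=0
L1[1] = 1
L2[1][7] = 85
paddr = 85 * 32 + 0 = 2720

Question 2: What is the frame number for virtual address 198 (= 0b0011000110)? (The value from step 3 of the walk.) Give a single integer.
vaddr = 198: l1_idx=0, l2_idx=6
L1[0] = 2; L2[2][6] = 43

Answer: 43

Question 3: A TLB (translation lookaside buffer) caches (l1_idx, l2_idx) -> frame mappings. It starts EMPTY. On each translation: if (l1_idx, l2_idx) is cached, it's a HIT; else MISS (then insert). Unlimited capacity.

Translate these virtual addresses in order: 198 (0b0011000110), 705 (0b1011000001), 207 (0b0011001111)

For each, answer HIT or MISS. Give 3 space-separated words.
Answer: MISS MISS HIT

Derivation:
vaddr=198: (0,6) not in TLB -> MISS, insert
vaddr=705: (2,6) not in TLB -> MISS, insert
vaddr=207: (0,6) in TLB -> HIT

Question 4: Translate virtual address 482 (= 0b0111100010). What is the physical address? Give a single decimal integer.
vaddr = 482 = 0b0111100010
Split: l1_idx=1, l2_idx=7, offset=2
L1[1] = 1
L2[1][7] = 85
paddr = 85 * 32 + 2 = 2722

Answer: 2722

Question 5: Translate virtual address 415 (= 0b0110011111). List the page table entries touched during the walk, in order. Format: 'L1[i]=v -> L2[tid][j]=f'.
Answer: L1[1]=1 -> L2[1][4]=28

Derivation:
vaddr = 415 = 0b0110011111
Split: l1_idx=1, l2_idx=4, offset=31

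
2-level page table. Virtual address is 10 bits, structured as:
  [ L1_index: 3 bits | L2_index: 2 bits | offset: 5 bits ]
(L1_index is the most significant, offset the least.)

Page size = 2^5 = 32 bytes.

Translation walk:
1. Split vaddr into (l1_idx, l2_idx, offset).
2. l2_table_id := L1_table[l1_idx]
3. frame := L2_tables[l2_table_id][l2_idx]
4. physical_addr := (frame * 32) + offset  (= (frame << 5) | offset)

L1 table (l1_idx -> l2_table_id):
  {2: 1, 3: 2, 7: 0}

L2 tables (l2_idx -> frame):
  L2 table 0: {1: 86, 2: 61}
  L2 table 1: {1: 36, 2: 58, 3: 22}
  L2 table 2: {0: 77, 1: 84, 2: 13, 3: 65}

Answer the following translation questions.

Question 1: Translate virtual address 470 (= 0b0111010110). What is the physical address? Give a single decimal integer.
Answer: 438

Derivation:
vaddr = 470 = 0b0111010110
Split: l1_idx=3, l2_idx=2, offset=22
L1[3] = 2
L2[2][2] = 13
paddr = 13 * 32 + 22 = 438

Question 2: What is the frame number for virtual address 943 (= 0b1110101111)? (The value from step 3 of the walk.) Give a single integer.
vaddr = 943: l1_idx=7, l2_idx=1
L1[7] = 0; L2[0][1] = 86

Answer: 86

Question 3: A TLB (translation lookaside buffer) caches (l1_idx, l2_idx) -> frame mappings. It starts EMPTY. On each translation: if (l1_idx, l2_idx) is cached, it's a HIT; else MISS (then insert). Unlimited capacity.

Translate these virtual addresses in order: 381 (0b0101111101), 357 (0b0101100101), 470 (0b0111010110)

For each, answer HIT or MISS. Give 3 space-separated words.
Answer: MISS HIT MISS

Derivation:
vaddr=381: (2,3) not in TLB -> MISS, insert
vaddr=357: (2,3) in TLB -> HIT
vaddr=470: (3,2) not in TLB -> MISS, insert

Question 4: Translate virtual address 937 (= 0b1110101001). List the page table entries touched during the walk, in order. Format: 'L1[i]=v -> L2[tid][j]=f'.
Answer: L1[7]=0 -> L2[0][1]=86

Derivation:
vaddr = 937 = 0b1110101001
Split: l1_idx=7, l2_idx=1, offset=9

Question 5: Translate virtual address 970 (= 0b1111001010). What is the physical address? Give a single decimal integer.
vaddr = 970 = 0b1111001010
Split: l1_idx=7, l2_idx=2, offset=10
L1[7] = 0
L2[0][2] = 61
paddr = 61 * 32 + 10 = 1962

Answer: 1962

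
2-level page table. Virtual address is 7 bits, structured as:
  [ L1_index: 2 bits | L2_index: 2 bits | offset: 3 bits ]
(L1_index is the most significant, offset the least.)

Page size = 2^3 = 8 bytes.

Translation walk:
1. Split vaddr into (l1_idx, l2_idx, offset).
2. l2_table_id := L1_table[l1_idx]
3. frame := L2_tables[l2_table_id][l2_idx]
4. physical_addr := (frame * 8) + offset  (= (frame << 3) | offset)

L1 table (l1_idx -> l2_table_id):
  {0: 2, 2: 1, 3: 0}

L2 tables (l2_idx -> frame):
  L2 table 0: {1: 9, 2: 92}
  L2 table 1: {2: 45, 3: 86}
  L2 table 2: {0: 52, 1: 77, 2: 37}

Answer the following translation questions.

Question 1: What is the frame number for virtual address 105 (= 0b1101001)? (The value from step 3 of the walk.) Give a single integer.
vaddr = 105: l1_idx=3, l2_idx=1
L1[3] = 0; L2[0][1] = 9

Answer: 9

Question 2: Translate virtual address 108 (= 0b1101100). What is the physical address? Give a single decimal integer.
Answer: 76

Derivation:
vaddr = 108 = 0b1101100
Split: l1_idx=3, l2_idx=1, offset=4
L1[3] = 0
L2[0][1] = 9
paddr = 9 * 8 + 4 = 76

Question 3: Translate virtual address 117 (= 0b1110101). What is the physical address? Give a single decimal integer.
Answer: 741

Derivation:
vaddr = 117 = 0b1110101
Split: l1_idx=3, l2_idx=2, offset=5
L1[3] = 0
L2[0][2] = 92
paddr = 92 * 8 + 5 = 741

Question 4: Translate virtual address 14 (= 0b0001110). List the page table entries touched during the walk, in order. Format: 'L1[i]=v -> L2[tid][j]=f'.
vaddr = 14 = 0b0001110
Split: l1_idx=0, l2_idx=1, offset=6

Answer: L1[0]=2 -> L2[2][1]=77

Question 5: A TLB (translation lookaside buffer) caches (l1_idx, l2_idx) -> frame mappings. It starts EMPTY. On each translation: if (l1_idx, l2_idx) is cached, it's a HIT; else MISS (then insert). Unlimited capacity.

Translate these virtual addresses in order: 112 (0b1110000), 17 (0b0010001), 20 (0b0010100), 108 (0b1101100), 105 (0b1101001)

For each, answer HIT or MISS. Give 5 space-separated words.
vaddr=112: (3,2) not in TLB -> MISS, insert
vaddr=17: (0,2) not in TLB -> MISS, insert
vaddr=20: (0,2) in TLB -> HIT
vaddr=108: (3,1) not in TLB -> MISS, insert
vaddr=105: (3,1) in TLB -> HIT

Answer: MISS MISS HIT MISS HIT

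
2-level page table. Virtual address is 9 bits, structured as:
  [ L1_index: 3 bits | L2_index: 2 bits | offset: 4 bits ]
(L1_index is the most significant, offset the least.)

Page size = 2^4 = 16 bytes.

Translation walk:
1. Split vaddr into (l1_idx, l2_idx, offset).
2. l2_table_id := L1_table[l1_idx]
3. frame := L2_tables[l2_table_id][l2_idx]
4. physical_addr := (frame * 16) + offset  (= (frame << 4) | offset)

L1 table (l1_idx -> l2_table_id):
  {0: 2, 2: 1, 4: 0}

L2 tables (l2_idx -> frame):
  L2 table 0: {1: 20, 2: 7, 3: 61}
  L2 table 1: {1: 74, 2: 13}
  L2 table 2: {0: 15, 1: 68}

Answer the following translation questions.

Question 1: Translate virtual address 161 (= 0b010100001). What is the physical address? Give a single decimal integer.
Answer: 209

Derivation:
vaddr = 161 = 0b010100001
Split: l1_idx=2, l2_idx=2, offset=1
L1[2] = 1
L2[1][2] = 13
paddr = 13 * 16 + 1 = 209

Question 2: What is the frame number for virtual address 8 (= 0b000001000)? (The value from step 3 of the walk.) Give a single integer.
vaddr = 8: l1_idx=0, l2_idx=0
L1[0] = 2; L2[2][0] = 15

Answer: 15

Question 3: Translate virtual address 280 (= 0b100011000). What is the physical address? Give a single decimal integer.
vaddr = 280 = 0b100011000
Split: l1_idx=4, l2_idx=1, offset=8
L1[4] = 0
L2[0][1] = 20
paddr = 20 * 16 + 8 = 328

Answer: 328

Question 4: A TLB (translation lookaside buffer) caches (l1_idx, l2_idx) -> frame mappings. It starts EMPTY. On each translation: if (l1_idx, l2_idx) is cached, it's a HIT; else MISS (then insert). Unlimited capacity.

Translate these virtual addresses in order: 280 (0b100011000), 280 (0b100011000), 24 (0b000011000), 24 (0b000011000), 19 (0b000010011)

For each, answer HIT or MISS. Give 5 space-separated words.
Answer: MISS HIT MISS HIT HIT

Derivation:
vaddr=280: (4,1) not in TLB -> MISS, insert
vaddr=280: (4,1) in TLB -> HIT
vaddr=24: (0,1) not in TLB -> MISS, insert
vaddr=24: (0,1) in TLB -> HIT
vaddr=19: (0,1) in TLB -> HIT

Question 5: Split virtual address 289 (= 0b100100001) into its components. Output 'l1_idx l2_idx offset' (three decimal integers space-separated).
vaddr = 289 = 0b100100001
  top 3 bits -> l1_idx = 4
  next 2 bits -> l2_idx = 2
  bottom 4 bits -> offset = 1

Answer: 4 2 1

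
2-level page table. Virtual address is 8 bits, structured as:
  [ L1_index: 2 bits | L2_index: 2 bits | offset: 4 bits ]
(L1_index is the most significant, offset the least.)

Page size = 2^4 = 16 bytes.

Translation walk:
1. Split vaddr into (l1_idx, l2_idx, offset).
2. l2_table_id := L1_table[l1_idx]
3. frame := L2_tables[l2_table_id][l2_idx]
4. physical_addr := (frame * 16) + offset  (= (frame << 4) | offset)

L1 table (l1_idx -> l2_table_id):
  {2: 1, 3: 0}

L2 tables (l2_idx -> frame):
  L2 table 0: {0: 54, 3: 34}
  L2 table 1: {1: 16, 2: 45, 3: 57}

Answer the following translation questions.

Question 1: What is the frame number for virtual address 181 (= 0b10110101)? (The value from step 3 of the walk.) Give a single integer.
Answer: 57

Derivation:
vaddr = 181: l1_idx=2, l2_idx=3
L1[2] = 1; L2[1][3] = 57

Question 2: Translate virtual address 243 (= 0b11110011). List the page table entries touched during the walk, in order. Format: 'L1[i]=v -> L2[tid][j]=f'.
vaddr = 243 = 0b11110011
Split: l1_idx=3, l2_idx=3, offset=3

Answer: L1[3]=0 -> L2[0][3]=34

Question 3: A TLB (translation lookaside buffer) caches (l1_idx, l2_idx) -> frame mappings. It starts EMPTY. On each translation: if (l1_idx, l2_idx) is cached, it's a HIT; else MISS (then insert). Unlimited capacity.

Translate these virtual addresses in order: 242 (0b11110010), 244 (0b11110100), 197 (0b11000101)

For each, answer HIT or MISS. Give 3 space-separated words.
vaddr=242: (3,3) not in TLB -> MISS, insert
vaddr=244: (3,3) in TLB -> HIT
vaddr=197: (3,0) not in TLB -> MISS, insert

Answer: MISS HIT MISS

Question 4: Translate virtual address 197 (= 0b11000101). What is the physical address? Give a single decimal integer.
Answer: 869

Derivation:
vaddr = 197 = 0b11000101
Split: l1_idx=3, l2_idx=0, offset=5
L1[3] = 0
L2[0][0] = 54
paddr = 54 * 16 + 5 = 869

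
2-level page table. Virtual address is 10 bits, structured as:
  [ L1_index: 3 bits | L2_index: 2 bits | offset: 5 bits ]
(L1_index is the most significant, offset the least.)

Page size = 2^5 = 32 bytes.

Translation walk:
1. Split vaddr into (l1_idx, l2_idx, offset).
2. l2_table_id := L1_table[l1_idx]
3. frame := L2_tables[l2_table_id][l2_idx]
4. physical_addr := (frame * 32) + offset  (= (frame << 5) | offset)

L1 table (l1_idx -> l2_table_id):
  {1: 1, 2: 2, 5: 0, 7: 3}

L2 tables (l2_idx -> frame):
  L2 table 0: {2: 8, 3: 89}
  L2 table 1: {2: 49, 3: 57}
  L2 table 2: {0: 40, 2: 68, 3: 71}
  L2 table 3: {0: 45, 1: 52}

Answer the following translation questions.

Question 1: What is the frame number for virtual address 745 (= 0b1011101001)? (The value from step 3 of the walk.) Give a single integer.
Answer: 89

Derivation:
vaddr = 745: l1_idx=5, l2_idx=3
L1[5] = 0; L2[0][3] = 89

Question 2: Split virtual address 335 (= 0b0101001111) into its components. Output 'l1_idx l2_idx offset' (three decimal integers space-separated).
Answer: 2 2 15

Derivation:
vaddr = 335 = 0b0101001111
  top 3 bits -> l1_idx = 2
  next 2 bits -> l2_idx = 2
  bottom 5 bits -> offset = 15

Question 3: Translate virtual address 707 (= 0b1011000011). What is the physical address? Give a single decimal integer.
vaddr = 707 = 0b1011000011
Split: l1_idx=5, l2_idx=2, offset=3
L1[5] = 0
L2[0][2] = 8
paddr = 8 * 32 + 3 = 259

Answer: 259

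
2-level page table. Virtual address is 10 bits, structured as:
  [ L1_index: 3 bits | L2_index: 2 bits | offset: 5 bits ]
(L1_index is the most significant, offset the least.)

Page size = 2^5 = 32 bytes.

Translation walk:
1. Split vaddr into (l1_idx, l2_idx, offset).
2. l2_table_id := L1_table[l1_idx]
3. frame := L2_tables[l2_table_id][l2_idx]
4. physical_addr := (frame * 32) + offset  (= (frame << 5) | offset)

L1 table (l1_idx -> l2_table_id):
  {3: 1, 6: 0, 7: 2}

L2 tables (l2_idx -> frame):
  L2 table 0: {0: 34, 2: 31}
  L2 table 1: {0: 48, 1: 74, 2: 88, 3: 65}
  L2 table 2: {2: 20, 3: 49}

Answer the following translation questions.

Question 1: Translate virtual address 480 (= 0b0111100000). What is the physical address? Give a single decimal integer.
Answer: 2080

Derivation:
vaddr = 480 = 0b0111100000
Split: l1_idx=3, l2_idx=3, offset=0
L1[3] = 1
L2[1][3] = 65
paddr = 65 * 32 + 0 = 2080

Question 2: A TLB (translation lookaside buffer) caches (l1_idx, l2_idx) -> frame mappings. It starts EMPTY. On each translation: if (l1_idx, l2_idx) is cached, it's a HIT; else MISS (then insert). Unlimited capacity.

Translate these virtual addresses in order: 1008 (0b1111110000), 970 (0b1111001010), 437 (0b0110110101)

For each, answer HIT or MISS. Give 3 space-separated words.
vaddr=1008: (7,3) not in TLB -> MISS, insert
vaddr=970: (7,2) not in TLB -> MISS, insert
vaddr=437: (3,1) not in TLB -> MISS, insert

Answer: MISS MISS MISS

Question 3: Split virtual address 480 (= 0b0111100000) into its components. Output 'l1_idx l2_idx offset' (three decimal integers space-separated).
vaddr = 480 = 0b0111100000
  top 3 bits -> l1_idx = 3
  next 2 bits -> l2_idx = 3
  bottom 5 bits -> offset = 0

Answer: 3 3 0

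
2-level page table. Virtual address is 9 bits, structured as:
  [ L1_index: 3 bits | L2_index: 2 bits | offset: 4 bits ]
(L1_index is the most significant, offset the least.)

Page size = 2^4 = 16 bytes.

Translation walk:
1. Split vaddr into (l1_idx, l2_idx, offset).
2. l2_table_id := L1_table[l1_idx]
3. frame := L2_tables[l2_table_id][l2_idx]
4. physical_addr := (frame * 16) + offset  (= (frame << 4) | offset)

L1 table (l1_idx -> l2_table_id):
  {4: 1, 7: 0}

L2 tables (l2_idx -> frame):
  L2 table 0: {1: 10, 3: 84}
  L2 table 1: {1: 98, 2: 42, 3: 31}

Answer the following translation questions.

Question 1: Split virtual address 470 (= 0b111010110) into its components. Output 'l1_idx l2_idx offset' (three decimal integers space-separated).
Answer: 7 1 6

Derivation:
vaddr = 470 = 0b111010110
  top 3 bits -> l1_idx = 7
  next 2 bits -> l2_idx = 1
  bottom 4 bits -> offset = 6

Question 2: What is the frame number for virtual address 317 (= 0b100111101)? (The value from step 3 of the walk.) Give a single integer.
vaddr = 317: l1_idx=4, l2_idx=3
L1[4] = 1; L2[1][3] = 31

Answer: 31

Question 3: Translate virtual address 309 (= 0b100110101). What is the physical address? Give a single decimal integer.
Answer: 501

Derivation:
vaddr = 309 = 0b100110101
Split: l1_idx=4, l2_idx=3, offset=5
L1[4] = 1
L2[1][3] = 31
paddr = 31 * 16 + 5 = 501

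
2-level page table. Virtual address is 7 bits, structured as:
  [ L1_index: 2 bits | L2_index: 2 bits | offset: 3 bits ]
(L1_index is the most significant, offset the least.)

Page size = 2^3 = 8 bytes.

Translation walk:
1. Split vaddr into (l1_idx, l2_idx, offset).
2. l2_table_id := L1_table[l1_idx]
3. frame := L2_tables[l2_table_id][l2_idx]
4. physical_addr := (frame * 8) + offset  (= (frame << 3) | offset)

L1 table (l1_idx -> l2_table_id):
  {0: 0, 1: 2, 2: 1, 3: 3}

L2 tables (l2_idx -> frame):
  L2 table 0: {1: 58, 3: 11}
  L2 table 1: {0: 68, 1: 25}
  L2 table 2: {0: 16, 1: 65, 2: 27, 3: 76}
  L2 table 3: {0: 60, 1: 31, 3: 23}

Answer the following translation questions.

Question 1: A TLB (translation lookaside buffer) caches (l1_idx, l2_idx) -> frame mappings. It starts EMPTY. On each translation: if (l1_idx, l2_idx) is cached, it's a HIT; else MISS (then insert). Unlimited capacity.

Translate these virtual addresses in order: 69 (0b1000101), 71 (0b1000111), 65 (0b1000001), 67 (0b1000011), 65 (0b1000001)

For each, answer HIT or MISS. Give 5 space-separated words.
vaddr=69: (2,0) not in TLB -> MISS, insert
vaddr=71: (2,0) in TLB -> HIT
vaddr=65: (2,0) in TLB -> HIT
vaddr=67: (2,0) in TLB -> HIT
vaddr=65: (2,0) in TLB -> HIT

Answer: MISS HIT HIT HIT HIT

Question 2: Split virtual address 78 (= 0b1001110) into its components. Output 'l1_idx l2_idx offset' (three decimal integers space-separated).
Answer: 2 1 6

Derivation:
vaddr = 78 = 0b1001110
  top 2 bits -> l1_idx = 2
  next 2 bits -> l2_idx = 1
  bottom 3 bits -> offset = 6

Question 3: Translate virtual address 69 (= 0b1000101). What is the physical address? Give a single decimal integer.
Answer: 549

Derivation:
vaddr = 69 = 0b1000101
Split: l1_idx=2, l2_idx=0, offset=5
L1[2] = 1
L2[1][0] = 68
paddr = 68 * 8 + 5 = 549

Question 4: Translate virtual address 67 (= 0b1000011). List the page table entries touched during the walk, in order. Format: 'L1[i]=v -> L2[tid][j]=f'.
vaddr = 67 = 0b1000011
Split: l1_idx=2, l2_idx=0, offset=3

Answer: L1[2]=1 -> L2[1][0]=68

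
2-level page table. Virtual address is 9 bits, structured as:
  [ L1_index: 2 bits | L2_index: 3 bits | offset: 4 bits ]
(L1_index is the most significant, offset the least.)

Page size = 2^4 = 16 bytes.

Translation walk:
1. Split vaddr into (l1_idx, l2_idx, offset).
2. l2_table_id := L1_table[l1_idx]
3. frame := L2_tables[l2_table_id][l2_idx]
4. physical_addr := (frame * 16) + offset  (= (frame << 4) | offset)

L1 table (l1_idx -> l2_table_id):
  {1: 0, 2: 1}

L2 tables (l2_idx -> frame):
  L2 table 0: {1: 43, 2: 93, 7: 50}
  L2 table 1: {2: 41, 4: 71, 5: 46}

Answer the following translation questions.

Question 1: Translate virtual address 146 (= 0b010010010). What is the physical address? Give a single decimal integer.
Answer: 690

Derivation:
vaddr = 146 = 0b010010010
Split: l1_idx=1, l2_idx=1, offset=2
L1[1] = 0
L2[0][1] = 43
paddr = 43 * 16 + 2 = 690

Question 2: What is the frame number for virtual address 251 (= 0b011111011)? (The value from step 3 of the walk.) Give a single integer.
Answer: 50

Derivation:
vaddr = 251: l1_idx=1, l2_idx=7
L1[1] = 0; L2[0][7] = 50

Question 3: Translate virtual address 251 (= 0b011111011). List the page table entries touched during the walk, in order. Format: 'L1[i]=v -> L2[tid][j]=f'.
Answer: L1[1]=0 -> L2[0][7]=50

Derivation:
vaddr = 251 = 0b011111011
Split: l1_idx=1, l2_idx=7, offset=11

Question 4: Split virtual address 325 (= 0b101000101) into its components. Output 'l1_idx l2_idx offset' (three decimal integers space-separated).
vaddr = 325 = 0b101000101
  top 2 bits -> l1_idx = 2
  next 3 bits -> l2_idx = 4
  bottom 4 bits -> offset = 5

Answer: 2 4 5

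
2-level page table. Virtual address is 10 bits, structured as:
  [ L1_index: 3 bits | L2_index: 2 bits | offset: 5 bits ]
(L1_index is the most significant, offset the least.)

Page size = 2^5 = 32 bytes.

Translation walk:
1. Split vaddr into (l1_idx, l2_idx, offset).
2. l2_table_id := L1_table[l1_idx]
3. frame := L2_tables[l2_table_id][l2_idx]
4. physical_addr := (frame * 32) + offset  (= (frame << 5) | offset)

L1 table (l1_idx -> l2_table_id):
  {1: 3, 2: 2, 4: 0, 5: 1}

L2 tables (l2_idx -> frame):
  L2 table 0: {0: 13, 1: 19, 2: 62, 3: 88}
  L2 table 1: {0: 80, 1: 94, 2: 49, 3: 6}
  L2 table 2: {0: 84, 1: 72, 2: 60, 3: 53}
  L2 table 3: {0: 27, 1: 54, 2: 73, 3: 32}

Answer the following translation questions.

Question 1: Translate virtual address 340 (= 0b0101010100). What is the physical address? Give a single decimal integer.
Answer: 1940

Derivation:
vaddr = 340 = 0b0101010100
Split: l1_idx=2, l2_idx=2, offset=20
L1[2] = 2
L2[2][2] = 60
paddr = 60 * 32 + 20 = 1940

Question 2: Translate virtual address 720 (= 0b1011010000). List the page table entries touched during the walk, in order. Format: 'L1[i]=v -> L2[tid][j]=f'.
vaddr = 720 = 0b1011010000
Split: l1_idx=5, l2_idx=2, offset=16

Answer: L1[5]=1 -> L2[1][2]=49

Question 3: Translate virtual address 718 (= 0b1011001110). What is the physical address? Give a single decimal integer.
vaddr = 718 = 0b1011001110
Split: l1_idx=5, l2_idx=2, offset=14
L1[5] = 1
L2[1][2] = 49
paddr = 49 * 32 + 14 = 1582

Answer: 1582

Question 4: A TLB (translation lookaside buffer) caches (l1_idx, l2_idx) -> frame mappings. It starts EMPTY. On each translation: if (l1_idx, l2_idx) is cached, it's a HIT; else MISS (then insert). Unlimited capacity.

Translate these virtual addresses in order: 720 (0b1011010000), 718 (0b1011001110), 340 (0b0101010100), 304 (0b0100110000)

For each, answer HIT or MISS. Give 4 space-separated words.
Answer: MISS HIT MISS MISS

Derivation:
vaddr=720: (5,2) not in TLB -> MISS, insert
vaddr=718: (5,2) in TLB -> HIT
vaddr=340: (2,2) not in TLB -> MISS, insert
vaddr=304: (2,1) not in TLB -> MISS, insert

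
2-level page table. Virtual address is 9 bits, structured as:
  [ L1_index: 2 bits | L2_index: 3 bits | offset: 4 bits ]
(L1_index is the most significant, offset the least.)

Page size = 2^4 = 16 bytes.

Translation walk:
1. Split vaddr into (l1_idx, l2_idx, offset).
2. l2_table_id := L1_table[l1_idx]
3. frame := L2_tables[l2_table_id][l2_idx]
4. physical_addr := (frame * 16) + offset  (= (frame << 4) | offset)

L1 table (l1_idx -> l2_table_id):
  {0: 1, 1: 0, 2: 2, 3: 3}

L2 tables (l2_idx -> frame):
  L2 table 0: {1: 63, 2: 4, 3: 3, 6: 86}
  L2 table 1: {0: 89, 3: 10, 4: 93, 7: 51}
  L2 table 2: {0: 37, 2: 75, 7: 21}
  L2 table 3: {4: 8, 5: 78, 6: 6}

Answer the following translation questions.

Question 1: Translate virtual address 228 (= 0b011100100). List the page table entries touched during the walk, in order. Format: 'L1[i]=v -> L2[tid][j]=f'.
vaddr = 228 = 0b011100100
Split: l1_idx=1, l2_idx=6, offset=4

Answer: L1[1]=0 -> L2[0][6]=86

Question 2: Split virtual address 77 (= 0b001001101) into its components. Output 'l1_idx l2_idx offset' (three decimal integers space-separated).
Answer: 0 4 13

Derivation:
vaddr = 77 = 0b001001101
  top 2 bits -> l1_idx = 0
  next 3 bits -> l2_idx = 4
  bottom 4 bits -> offset = 13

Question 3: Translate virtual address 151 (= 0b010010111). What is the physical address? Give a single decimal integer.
Answer: 1015

Derivation:
vaddr = 151 = 0b010010111
Split: l1_idx=1, l2_idx=1, offset=7
L1[1] = 0
L2[0][1] = 63
paddr = 63 * 16 + 7 = 1015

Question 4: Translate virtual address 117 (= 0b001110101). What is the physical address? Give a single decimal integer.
Answer: 821

Derivation:
vaddr = 117 = 0b001110101
Split: l1_idx=0, l2_idx=7, offset=5
L1[0] = 1
L2[1][7] = 51
paddr = 51 * 16 + 5 = 821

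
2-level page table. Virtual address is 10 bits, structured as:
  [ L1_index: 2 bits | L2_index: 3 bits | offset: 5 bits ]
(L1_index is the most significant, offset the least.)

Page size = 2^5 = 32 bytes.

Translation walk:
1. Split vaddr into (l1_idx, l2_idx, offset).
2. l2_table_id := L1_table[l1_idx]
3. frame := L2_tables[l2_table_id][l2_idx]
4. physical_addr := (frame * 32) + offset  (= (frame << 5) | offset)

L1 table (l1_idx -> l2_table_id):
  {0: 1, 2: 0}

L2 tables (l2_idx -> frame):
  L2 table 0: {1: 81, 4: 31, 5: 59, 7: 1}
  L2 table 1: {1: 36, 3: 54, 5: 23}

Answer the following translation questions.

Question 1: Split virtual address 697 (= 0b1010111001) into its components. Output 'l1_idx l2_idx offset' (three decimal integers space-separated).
vaddr = 697 = 0b1010111001
  top 2 bits -> l1_idx = 2
  next 3 bits -> l2_idx = 5
  bottom 5 bits -> offset = 25

Answer: 2 5 25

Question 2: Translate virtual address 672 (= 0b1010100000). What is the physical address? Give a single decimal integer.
Answer: 1888

Derivation:
vaddr = 672 = 0b1010100000
Split: l1_idx=2, l2_idx=5, offset=0
L1[2] = 0
L2[0][5] = 59
paddr = 59 * 32 + 0 = 1888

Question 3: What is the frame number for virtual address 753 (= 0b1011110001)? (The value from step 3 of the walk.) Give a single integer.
Answer: 1

Derivation:
vaddr = 753: l1_idx=2, l2_idx=7
L1[2] = 0; L2[0][7] = 1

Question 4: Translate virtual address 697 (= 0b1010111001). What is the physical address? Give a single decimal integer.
vaddr = 697 = 0b1010111001
Split: l1_idx=2, l2_idx=5, offset=25
L1[2] = 0
L2[0][5] = 59
paddr = 59 * 32 + 25 = 1913

Answer: 1913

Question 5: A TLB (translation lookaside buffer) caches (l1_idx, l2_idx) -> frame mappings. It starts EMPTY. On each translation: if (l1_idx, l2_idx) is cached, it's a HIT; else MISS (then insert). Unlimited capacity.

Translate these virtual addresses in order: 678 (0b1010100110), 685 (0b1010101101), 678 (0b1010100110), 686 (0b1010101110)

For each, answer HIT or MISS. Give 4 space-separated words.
Answer: MISS HIT HIT HIT

Derivation:
vaddr=678: (2,5) not in TLB -> MISS, insert
vaddr=685: (2,5) in TLB -> HIT
vaddr=678: (2,5) in TLB -> HIT
vaddr=686: (2,5) in TLB -> HIT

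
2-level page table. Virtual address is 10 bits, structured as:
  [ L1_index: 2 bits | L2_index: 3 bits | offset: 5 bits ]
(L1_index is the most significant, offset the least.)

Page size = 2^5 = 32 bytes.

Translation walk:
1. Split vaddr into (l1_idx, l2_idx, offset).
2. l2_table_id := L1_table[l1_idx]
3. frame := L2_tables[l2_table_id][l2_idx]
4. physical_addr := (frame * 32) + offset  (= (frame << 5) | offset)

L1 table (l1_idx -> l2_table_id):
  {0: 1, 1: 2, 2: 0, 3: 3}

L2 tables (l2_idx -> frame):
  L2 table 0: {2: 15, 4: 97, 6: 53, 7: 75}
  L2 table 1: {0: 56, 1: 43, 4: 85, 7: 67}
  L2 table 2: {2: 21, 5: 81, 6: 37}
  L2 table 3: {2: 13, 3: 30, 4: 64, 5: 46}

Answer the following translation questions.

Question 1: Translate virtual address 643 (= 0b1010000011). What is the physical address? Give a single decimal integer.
vaddr = 643 = 0b1010000011
Split: l1_idx=2, l2_idx=4, offset=3
L1[2] = 0
L2[0][4] = 97
paddr = 97 * 32 + 3 = 3107

Answer: 3107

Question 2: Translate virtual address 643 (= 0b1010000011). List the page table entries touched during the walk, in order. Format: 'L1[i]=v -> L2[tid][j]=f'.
Answer: L1[2]=0 -> L2[0][4]=97

Derivation:
vaddr = 643 = 0b1010000011
Split: l1_idx=2, l2_idx=4, offset=3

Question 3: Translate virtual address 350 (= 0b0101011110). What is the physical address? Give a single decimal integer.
Answer: 702

Derivation:
vaddr = 350 = 0b0101011110
Split: l1_idx=1, l2_idx=2, offset=30
L1[1] = 2
L2[2][2] = 21
paddr = 21 * 32 + 30 = 702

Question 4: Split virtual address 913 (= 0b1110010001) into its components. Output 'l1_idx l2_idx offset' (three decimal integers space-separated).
vaddr = 913 = 0b1110010001
  top 2 bits -> l1_idx = 3
  next 3 bits -> l2_idx = 4
  bottom 5 bits -> offset = 17

Answer: 3 4 17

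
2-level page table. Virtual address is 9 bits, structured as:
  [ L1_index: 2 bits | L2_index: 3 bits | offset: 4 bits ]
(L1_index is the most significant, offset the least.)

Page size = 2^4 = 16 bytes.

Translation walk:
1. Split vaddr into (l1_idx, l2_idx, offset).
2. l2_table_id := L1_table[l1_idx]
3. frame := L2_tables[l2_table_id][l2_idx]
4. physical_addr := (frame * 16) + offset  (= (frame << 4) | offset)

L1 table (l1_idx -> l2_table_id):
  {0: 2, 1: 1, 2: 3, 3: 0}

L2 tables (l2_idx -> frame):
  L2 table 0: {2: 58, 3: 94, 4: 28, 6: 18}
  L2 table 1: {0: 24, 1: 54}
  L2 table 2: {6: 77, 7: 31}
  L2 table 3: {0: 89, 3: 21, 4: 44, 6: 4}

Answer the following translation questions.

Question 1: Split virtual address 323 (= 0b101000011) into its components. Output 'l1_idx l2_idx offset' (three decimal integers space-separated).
Answer: 2 4 3

Derivation:
vaddr = 323 = 0b101000011
  top 2 bits -> l1_idx = 2
  next 3 bits -> l2_idx = 4
  bottom 4 bits -> offset = 3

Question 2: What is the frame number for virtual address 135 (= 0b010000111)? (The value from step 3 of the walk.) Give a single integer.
vaddr = 135: l1_idx=1, l2_idx=0
L1[1] = 1; L2[1][0] = 24

Answer: 24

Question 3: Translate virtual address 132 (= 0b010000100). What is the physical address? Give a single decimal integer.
Answer: 388

Derivation:
vaddr = 132 = 0b010000100
Split: l1_idx=1, l2_idx=0, offset=4
L1[1] = 1
L2[1][0] = 24
paddr = 24 * 16 + 4 = 388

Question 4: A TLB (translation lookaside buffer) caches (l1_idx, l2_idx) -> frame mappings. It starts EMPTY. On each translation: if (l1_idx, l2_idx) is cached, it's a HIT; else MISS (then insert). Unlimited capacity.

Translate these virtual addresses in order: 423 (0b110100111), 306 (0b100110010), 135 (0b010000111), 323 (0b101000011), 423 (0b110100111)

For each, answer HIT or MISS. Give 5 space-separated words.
Answer: MISS MISS MISS MISS HIT

Derivation:
vaddr=423: (3,2) not in TLB -> MISS, insert
vaddr=306: (2,3) not in TLB -> MISS, insert
vaddr=135: (1,0) not in TLB -> MISS, insert
vaddr=323: (2,4) not in TLB -> MISS, insert
vaddr=423: (3,2) in TLB -> HIT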